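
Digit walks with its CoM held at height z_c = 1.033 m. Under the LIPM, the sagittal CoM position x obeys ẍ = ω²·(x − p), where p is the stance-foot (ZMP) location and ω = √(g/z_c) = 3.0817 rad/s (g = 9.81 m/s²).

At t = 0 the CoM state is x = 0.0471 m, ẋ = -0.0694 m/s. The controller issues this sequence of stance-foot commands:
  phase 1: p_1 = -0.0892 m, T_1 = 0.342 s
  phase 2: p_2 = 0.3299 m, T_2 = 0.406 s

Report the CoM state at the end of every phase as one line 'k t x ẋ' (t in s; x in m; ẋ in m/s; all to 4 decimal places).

phase 1: p=-0.0892, T=0.342, ωT=1.053941, cosh=1.608749, sinh=1.260188; start (x,ẋ)=(0.047100, -0.069400) → end (x,ẋ)=(0.101693, 0.417677)
phase 2: p=0.3299, T=0.406, ωT=1.251170, cosh=1.890300, sinh=1.604130; start (x,ẋ)=(0.101693, 0.417677) → end (x,ẋ)=(0.115935, -0.338595)

1 0.3420 0.1017 0.4177
2 0.7480 0.1159 -0.3386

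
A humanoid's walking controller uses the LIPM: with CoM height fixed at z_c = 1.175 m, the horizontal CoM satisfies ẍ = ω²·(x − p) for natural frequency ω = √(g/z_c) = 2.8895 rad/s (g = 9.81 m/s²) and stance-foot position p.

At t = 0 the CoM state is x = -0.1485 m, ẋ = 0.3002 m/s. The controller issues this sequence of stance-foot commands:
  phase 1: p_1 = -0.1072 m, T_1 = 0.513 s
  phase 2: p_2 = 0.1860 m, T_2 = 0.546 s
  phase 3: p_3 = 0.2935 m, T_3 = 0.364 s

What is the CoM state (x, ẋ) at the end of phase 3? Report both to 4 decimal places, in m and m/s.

x = -0.0129, ẋ = -0.7088

phase 1: p=-0.1072, T=0.513, ωT=1.482314, cosh=2.315116, sinh=2.088004; start (x,ẋ)=(-0.148500, 0.300200) → end (x,ẋ)=(0.014116, 0.445823)
phase 2: p=0.1860, T=0.546, ωT=1.577667, cosh=2.525049, sinh=2.318593; start (x,ẋ)=(0.014116, 0.445823) → end (x,ẋ)=(0.109721, -0.025827)
phase 3: p=0.2935, T=0.364, ωT=1.051778, cosh=1.606026, sinh=1.256710; start (x,ẋ)=(0.109721, -0.025827) → end (x,ẋ)=(-0.012887, -0.708830)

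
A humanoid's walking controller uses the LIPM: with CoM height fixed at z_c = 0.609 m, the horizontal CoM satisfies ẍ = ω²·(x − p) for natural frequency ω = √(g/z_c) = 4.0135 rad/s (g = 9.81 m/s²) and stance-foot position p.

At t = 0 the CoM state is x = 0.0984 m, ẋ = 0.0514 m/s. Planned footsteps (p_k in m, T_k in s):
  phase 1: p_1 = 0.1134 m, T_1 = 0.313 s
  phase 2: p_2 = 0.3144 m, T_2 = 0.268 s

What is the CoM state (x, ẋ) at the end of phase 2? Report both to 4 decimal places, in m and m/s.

x = -0.0272, ẋ = -1.0849

phase 1: p=0.1134, T=0.313, ωT=1.256225, cosh=1.898433, sinh=1.613707; start (x,ẋ)=(0.098400, 0.051400) → end (x,ẋ)=(0.105590, 0.000430)
phase 2: p=0.3144, T=0.268, ωT=1.075618, cosh=1.636446, sinh=1.295359; start (x,ẋ)=(0.105590, 0.000430) → end (x,ẋ)=(-0.027168, -1.084883)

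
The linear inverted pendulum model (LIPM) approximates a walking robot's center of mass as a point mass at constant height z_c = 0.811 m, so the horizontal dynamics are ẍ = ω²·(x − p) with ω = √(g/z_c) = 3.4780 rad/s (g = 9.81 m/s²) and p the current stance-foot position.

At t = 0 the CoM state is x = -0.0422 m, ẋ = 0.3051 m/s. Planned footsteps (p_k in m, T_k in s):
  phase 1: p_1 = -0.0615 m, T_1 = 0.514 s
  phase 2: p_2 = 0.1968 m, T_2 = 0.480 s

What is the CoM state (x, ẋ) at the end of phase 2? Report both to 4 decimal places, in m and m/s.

phase 1: p=-0.0615, T=0.514, ωT=1.787692, cosh=3.071495, sinh=2.904149; start (x,ẋ)=(-0.042200, 0.305100) → end (x,ẋ)=(0.252540, 1.132055)
phase 2: p=0.1968, T=0.480, ωT=1.669440, cosh=2.748773, sinh=2.560421; start (x,ẋ)=(0.252540, 1.132055) → end (x,ẋ)=(1.183409, 3.608137)

x = 1.1834, ẋ = 3.6081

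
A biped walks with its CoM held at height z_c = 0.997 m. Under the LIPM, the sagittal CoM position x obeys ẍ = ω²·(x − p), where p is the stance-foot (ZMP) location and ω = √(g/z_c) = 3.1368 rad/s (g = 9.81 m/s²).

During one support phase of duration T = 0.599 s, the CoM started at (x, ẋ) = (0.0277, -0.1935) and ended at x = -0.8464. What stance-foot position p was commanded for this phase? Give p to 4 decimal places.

p = 0.3158

ωT = 3.1368·0.599 = 1.878943; cosh(ωT) = 3.349667, sinh(ωT) = 3.196916
x(T) = p + (x₀−p)·cosh(ωT) + (ẋ₀/ω)·sinh(ωT) ⇒ p·(1 − cosh) = x(T) − x₀·cosh − (ẋ₀/ω)·sinh
numerator   = -0.8464 − (0.0277)·3.349667 − (-0.1935/3.1368)·3.196916 = -0.741977
denominator = 1 − 3.349667 = -2.349667
p = -0.741977 / -2.349667 = 0.3158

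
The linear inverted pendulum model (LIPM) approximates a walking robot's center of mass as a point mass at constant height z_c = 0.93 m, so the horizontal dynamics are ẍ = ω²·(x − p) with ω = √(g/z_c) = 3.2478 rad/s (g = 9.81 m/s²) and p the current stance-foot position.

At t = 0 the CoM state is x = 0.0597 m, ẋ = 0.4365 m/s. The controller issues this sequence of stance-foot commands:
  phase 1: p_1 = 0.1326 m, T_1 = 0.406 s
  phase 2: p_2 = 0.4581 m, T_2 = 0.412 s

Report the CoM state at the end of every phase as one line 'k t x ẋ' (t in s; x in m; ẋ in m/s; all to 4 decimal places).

1 0.4060 0.2198 0.4634
2 0.8180 0.2259 -0.4295

phase 1: p=0.1326, T=0.406, ωT=1.318607, cosh=2.002859, sinh=1.735351; start (x,ẋ)=(0.059700, 0.436500) → end (x,ẋ)=(0.219820, 0.463378)
phase 2: p=0.4581, T=0.412, ωT=1.338094, cosh=2.037058, sinh=1.774712; start (x,ẋ)=(0.219820, 0.463378) → end (x,ẋ)=(0.225917, -0.429494)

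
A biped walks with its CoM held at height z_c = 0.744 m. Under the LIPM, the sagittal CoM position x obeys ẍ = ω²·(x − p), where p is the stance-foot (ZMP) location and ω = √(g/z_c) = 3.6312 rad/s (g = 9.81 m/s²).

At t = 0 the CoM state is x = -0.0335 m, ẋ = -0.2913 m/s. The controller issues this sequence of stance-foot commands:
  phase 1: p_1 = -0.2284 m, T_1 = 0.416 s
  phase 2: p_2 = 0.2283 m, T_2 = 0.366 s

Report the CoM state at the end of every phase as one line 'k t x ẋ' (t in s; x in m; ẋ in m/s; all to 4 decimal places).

phase 1: p=-0.2284, T=0.416, ωT=1.510579, cosh=2.375068, sinh=2.154286; start (x,ẋ)=(-0.033500, -0.291300) → end (x,ẋ)=(0.061681, 0.832776)
phase 2: p=0.2283, T=0.366, ωT=1.329019, cosh=2.021037, sinh=1.756300; start (x,ẋ)=(0.061681, 0.832776) → end (x,ẋ)=(0.294345, 0.620461)

1 0.4160 0.0617 0.8328
2 0.7820 0.2943 0.6205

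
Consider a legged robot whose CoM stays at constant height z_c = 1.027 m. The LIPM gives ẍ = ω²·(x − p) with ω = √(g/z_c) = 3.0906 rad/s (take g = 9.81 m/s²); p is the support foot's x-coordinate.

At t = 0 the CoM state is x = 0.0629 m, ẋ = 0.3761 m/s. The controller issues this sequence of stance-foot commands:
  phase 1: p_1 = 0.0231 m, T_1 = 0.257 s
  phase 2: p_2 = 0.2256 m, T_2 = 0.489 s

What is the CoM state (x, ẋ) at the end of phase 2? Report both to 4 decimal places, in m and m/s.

phase 1: p=0.0231, T=0.257, ωT=0.794284, cosh=1.332381, sinh=0.880476; start (x,ẋ)=(0.062900, 0.376100) → end (x,ẋ)=(0.183275, 0.609412)
phase 2: p=0.2256, T=0.489, ωT=1.511303, cosh=2.376629, sinh=2.156006; start (x,ẋ)=(0.183275, 0.609412) → end (x,ẋ)=(0.550136, 1.166321)

x = 0.5501, ẋ = 1.1663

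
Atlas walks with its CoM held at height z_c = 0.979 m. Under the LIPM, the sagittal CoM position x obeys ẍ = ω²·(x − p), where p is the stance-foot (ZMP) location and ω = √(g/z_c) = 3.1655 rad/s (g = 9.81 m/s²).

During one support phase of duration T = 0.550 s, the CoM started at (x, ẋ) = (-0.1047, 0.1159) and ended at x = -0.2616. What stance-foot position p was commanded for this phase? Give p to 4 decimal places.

ωT = 3.1655·0.550 = 1.741025; cosh(ωT) = 2.939263, sinh(ωT) = 2.763923
x(T) = p + (x₀−p)·cosh(ωT) + (ẋ₀/ω)·sinh(ωT) ⇒ p·(1 − cosh) = x(T) − x₀·cosh − (ẋ₀/ω)·sinh
numerator   = -0.2616 − (-0.1047)·2.939263 − (0.1159/3.1655)·2.763923 = -0.055056
denominator = 1 − 2.939263 = -1.939263
p = -0.055056 / -1.939263 = 0.0284

p = 0.0284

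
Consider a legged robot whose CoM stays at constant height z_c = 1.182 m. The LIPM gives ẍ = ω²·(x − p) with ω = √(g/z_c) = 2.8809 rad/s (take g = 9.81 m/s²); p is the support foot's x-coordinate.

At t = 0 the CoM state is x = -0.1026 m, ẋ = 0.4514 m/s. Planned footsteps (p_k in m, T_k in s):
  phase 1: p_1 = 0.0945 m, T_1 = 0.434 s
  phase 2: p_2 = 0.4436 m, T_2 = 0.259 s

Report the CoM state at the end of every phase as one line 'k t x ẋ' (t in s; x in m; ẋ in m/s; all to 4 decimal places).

1 0.4340 -0.0267 -0.0573
2 0.6930 -0.1801 -1.1814

phase 1: p=0.0945, T=0.434, ωT=1.250311, cosh=1.888922, sinh=1.602506; start (x,ẋ)=(-0.102600, 0.451400) → end (x,ẋ)=(-0.026714, -0.057284)
phase 2: p=0.4436, T=0.259, ωT=0.746153, cosh=1.291529, sinh=0.817342; start (x,ẋ)=(-0.026714, -0.057284) → end (x,ẋ)=(-0.180077, -1.181425)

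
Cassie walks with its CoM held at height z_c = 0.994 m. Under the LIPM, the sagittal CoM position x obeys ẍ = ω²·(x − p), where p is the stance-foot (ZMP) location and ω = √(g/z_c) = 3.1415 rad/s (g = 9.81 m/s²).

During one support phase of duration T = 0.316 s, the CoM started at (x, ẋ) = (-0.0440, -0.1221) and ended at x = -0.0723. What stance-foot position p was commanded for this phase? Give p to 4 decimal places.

ωT = 3.1415·0.316 = 0.992714; cosh(ωT) = 1.534559, sinh(ωT) = 1.163989
x(T) = p + (x₀−p)·cosh(ωT) + (ẋ₀/ω)·sinh(ωT) ⇒ p·(1 − cosh) = x(T) − x₀·cosh − (ẋ₀/ω)·sinh
numerator   = -0.0723 − (-0.0440)·1.534559 − (-0.1221/3.1415)·1.163989 = 0.040461
denominator = 1 − 1.534559 = -0.534559
p = 0.040461 / -0.534559 = -0.0757

p = -0.0757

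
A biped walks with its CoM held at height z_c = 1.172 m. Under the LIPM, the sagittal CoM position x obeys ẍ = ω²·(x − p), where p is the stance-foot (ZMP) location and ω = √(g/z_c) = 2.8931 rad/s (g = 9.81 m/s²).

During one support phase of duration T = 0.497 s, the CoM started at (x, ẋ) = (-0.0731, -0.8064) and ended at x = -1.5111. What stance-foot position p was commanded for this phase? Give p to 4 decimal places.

ωT = 2.8931·0.497 = 1.437871; cosh(ωT) = 2.224576, sinh(ωT) = 1.987143
x(T) = p + (x₀−p)·cosh(ωT) + (ẋ₀/ω)·sinh(ωT) ⇒ p·(1 − cosh) = x(T) − x₀·cosh − (ẋ₀/ω)·sinh
numerator   = -1.5111 − (-0.0731)·2.224576 − (-0.8064/2.8931)·1.987143 = -0.794603
denominator = 1 − 2.224576 = -1.224576
p = -0.794603 / -1.224576 = 0.6489

p = 0.6489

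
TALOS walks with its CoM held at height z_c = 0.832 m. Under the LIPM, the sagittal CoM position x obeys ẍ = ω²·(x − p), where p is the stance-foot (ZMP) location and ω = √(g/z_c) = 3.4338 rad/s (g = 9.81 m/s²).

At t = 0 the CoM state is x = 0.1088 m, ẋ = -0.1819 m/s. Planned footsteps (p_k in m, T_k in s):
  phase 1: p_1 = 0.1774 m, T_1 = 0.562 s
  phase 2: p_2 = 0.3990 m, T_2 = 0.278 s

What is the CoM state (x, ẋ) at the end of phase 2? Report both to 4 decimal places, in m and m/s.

phase 1: p=0.1774, T=0.562, ωT=1.929796, cosh=3.516640, sinh=3.371462; start (x,ẋ)=(0.108800, -0.181900) → end (x,ẋ)=(-0.242439, -1.433854)
phase 2: p=0.3990, T=0.278, ωT=0.954596, cosh=1.491295, sinh=1.106327; start (x,ẋ)=(-0.242439, -1.433854) → end (x,ẋ)=(-1.019545, -4.575067)

x = -1.0195, ẋ = -4.5751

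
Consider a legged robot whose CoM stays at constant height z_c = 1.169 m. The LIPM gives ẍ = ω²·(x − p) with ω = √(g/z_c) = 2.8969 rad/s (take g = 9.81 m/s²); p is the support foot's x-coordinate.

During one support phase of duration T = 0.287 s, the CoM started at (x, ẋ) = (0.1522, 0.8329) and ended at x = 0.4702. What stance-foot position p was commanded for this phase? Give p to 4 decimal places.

p = 0.0144

ωT = 2.8969·0.287 = 0.831410; cosh(ωT) = 1.365995, sinh(ωT) = 0.930560
x(T) = p + (x₀−p)·cosh(ωT) + (ẋ₀/ω)·sinh(ωT) ⇒ p·(1 − cosh) = x(T) − x₀·cosh − (ẋ₀/ω)·sinh
numerator   = 0.4702 − (0.1522)·1.365995 − (0.8329/2.8969)·0.930560 = -0.005254
denominator = 1 − 1.365995 = -0.365995
p = -0.005254 / -0.365995 = 0.0144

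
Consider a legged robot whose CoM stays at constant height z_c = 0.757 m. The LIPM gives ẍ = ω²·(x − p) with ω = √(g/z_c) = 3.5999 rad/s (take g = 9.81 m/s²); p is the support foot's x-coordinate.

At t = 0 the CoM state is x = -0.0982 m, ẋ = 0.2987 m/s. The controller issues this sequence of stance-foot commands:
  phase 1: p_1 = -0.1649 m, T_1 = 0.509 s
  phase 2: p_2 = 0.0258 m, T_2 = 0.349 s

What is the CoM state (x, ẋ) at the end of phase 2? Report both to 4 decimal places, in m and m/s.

phase 1: p=-0.1649, T=0.509, ωT=1.832349, cosh=3.204293, sinh=3.044255; start (x,ẋ)=(-0.098200, 0.298700) → end (x,ẋ)=(0.301422, 1.688088)
phase 2: p=0.0258, T=0.349, ωT=1.256365, cosh=1.898659, sinh=1.613972; start (x,ẋ)=(0.301422, 1.688088) → end (x,ẋ)=(1.305946, 4.806505)

x = 1.3059, ẋ = 4.8065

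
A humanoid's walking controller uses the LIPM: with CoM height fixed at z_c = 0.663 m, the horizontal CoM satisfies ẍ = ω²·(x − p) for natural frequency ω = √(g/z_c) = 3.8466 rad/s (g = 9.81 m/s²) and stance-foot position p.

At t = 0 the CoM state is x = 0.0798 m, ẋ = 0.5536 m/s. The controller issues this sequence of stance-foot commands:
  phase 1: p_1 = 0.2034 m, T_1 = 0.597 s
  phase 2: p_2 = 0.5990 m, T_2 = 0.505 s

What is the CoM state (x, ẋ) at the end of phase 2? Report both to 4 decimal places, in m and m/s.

phase 1: p=0.2034, T=0.597, ωT=2.296420, cosh=5.019580, sinh=4.918961; start (x,ẋ)=(0.079800, 0.553600) → end (x,ẋ)=(0.290913, 0.440170)
phase 2: p=0.5990, T=0.505, ωT=1.942533, cosh=3.559870, sinh=3.416530; start (x,ẋ)=(0.290913, 0.440170) → end (x,ẋ)=(-0.106792, -2.481934)

x = -0.1068, ẋ = -2.4819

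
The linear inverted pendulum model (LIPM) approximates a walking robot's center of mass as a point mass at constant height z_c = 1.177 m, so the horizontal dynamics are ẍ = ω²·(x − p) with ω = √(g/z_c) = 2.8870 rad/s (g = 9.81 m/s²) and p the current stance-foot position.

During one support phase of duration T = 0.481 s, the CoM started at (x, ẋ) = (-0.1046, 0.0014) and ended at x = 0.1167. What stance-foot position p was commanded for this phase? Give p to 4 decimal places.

ωT = 2.8870·0.481 = 1.388647; cosh(ωT) = 2.129417, sinh(ωT) = 1.880005
x(T) = p + (x₀−p)·cosh(ωT) + (ẋ₀/ω)·sinh(ωT) ⇒ p·(1 − cosh) = x(T) − x₀·cosh − (ẋ₀/ω)·sinh
numerator   = 0.1167 − (-0.1046)·2.129417 − (0.0014/2.8870)·1.880005 = 0.338525
denominator = 1 − 2.129417 = -1.129417
p = 0.338525 / -1.129417 = -0.2997

p = -0.2997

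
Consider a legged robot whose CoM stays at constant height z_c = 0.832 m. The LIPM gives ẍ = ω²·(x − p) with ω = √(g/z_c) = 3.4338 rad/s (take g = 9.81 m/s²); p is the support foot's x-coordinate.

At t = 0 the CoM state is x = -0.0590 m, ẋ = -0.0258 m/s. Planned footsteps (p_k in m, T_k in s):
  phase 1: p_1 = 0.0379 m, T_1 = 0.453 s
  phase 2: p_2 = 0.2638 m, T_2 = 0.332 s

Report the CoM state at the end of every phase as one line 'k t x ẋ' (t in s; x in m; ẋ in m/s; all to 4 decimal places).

phase 1: p=0.0379, T=0.453, ωT=1.555511, cosh=2.474295, sinh=2.263214; start (x,ẋ)=(-0.059000, -0.025800) → end (x,ẋ)=(-0.218864, -0.816888)
phase 2: p=0.2638, T=0.332, ωT=1.140022, cosh=1.723324, sinh=1.403512; start (x,ẋ)=(-0.218864, -0.816888) → end (x,ẋ)=(-0.901876, -3.733903)

1 0.4530 -0.2189 -0.8169
2 0.7850 -0.9019 -3.7339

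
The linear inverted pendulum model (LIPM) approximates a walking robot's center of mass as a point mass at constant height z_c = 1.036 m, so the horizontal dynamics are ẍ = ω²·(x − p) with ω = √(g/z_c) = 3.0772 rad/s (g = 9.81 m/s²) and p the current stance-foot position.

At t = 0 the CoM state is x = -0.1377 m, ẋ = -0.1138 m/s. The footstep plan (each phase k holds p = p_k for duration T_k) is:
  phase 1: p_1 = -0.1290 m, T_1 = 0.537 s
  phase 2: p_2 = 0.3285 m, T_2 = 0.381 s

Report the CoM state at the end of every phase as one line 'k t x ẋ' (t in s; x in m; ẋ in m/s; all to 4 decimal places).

1 0.5370 -0.2455 -0.3752
2 0.9180 -0.8654 -3.2430

phase 1: p=-0.1290, T=0.537, ωT=1.652456, cosh=2.705682, sinh=2.514104; start (x,ẋ)=(-0.137700, -0.113800) → end (x,ẋ)=(-0.245515, -0.375213)
phase 2: p=0.3285, T=0.381, ωT=1.172413, cosh=1.769698, sinh=1.460079; start (x,ẋ)=(-0.245515, -0.375213) → end (x,ẋ)=(-0.865366, -3.243039)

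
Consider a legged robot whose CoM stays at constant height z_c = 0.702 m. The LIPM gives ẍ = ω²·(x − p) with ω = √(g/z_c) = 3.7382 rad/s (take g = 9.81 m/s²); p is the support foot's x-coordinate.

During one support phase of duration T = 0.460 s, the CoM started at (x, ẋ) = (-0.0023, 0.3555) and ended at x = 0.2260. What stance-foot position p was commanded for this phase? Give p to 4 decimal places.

ωT = 3.7382·0.460 = 1.719572; cosh(ωT) = 2.880641, sinh(ωT) = 2.701498
x(T) = p + (x₀−p)·cosh(ωT) + (ẋ₀/ω)·sinh(ωT) ⇒ p·(1 − cosh) = x(T) − x₀·cosh − (ẋ₀/ω)·sinh
numerator   = 0.2260 − (-0.0023)·2.880641 − (0.3555/3.7382)·2.701498 = -0.024285
denominator = 1 − 2.880641 = -1.880641
p = -0.024285 / -1.880641 = 0.0129

p = 0.0129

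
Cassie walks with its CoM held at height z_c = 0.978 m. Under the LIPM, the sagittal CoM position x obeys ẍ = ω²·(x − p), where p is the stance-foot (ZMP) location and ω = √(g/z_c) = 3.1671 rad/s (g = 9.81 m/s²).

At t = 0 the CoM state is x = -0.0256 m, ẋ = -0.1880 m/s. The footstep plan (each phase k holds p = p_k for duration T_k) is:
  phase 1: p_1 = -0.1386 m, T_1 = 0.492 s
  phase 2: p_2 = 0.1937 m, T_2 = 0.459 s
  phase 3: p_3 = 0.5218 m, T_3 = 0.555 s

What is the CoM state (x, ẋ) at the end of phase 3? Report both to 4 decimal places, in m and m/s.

phase 1: p=-0.1386, T=0.492, ωT=1.558213, cosh=2.480419, sinh=2.269907; start (x,ẋ)=(-0.025600, -0.188000) → end (x,ẋ)=(0.006945, 0.346041)
phase 2: p=0.1937, T=0.459, ωT=1.453699, cosh=2.256308, sinh=2.022604; start (x,ẋ)=(0.006945, 0.346041) → end (x,ẋ)=(-0.006685, -0.415539)
phase 3: p=0.5218, T=0.555, ωT=1.757741, cosh=2.985877, sinh=2.813442; start (x,ẋ)=(-0.006685, -0.415539) → end (x,ẋ)=(-1.425328, -5.949788)

x = -1.4253, ẋ = -5.9498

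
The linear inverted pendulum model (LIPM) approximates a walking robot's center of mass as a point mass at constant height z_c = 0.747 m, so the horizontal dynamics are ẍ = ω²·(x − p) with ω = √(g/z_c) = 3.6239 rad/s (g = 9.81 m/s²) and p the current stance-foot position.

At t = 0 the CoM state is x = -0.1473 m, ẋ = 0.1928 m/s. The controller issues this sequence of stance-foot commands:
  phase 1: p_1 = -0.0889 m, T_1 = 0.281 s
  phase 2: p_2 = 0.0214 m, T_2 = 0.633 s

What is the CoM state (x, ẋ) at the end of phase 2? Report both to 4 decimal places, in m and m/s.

phase 1: p=-0.0889, T=0.281, ωT=1.018316, cosh=1.564866, sinh=1.203663; start (x,ẋ)=(-0.147300, 0.192800) → end (x,ẋ)=(-0.116250, 0.046968)
phase 2: p=0.0214, T=0.633, ωT=2.293929, cosh=5.007340, sinh=4.906470; start (x,ẋ)=(-0.116250, 0.046968) → end (x,ẋ)=(-0.604272, -2.212317)

x = -0.6043, ẋ = -2.2123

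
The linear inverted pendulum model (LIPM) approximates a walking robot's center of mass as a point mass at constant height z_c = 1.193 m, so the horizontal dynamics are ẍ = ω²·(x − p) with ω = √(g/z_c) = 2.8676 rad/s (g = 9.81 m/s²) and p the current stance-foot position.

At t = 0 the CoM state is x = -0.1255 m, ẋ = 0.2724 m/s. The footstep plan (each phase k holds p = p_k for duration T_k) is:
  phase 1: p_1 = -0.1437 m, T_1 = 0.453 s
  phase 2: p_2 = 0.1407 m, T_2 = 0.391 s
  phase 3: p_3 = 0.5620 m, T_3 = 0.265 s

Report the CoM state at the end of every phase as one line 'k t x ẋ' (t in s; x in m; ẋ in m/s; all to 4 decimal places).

1 0.4530 0.0533 0.6250
2 0.8440 0.2912 0.7170
3 1.1090 0.4180 0.2856

phase 1: p=-0.1437, T=0.453, ωT=1.299023, cosh=1.969256, sinh=1.696457; start (x,ẋ)=(-0.125500, 0.272400) → end (x,ẋ)=(0.053291, 0.624964)
phase 2: p=0.1407, T=0.391, ωT=1.121232, cosh=1.697255, sinh=1.371377; start (x,ẋ)=(0.053291, 0.624964) → end (x,ẋ)=(0.291222, 0.716981)
phase 3: p=0.5620, T=0.265, ωT=0.759914, cosh=1.302899, sinh=0.835193; start (x,ẋ)=(0.291222, 0.716981) → end (x,ẋ)=(0.418025, 0.285641)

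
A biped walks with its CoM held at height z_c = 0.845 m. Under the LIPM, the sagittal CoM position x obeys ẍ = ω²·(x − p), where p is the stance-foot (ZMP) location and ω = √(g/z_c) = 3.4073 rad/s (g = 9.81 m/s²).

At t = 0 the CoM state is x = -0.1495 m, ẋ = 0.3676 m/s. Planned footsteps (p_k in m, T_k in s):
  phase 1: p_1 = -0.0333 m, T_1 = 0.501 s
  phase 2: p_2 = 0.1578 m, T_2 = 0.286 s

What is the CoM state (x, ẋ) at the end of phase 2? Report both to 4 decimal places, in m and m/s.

phase 1: p=-0.0333, T=0.501, ωT=1.707057, cosh=2.847057, sinh=2.665658; start (x,ẋ)=(-0.149500, 0.367600) → end (x,ẋ)=(-0.076541, -0.008831)
phase 2: p=0.1578, T=0.286, ωT=0.974488, cosh=1.513598, sinh=1.136212; start (x,ẋ)=(-0.076541, -0.008831) → end (x,ẋ)=(-0.199843, -0.920598)

x = -0.1998, ẋ = -0.9206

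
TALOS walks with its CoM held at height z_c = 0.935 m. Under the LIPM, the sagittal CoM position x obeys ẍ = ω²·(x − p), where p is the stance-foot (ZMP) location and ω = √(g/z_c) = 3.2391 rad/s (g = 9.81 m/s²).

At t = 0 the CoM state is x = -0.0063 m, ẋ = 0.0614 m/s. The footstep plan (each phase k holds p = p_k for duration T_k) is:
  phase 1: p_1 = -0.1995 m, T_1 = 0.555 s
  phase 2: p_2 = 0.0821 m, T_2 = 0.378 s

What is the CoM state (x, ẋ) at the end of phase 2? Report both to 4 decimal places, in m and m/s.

phase 1: p=-0.1995, T=0.555, ωT=1.797701, cosh=3.100716, sinh=2.935036; start (x,ẋ)=(-0.006300, 0.061400) → end (x,ẋ)=(0.455195, 2.027112)
phase 2: p=0.0821, T=0.378, ωT=1.224380, cosh=1.847998, sinh=1.554058; start (x,ẋ)=(0.455195, 2.027112) → end (x,ẋ)=(1.744147, 5.624163)

x = 1.7441, ẋ = 5.6242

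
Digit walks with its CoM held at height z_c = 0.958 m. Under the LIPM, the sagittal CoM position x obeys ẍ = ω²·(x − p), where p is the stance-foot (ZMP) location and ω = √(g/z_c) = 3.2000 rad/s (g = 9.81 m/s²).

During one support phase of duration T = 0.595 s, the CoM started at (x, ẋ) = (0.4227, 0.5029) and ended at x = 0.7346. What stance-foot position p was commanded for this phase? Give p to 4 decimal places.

p = 0.5066

ωT = 3.2000·0.595 = 1.904000; cosh(ωT) = 3.430832, sinh(ωT) = 3.281860
x(T) = p + (x₀−p)·cosh(ωT) + (ẋ₀/ω)·sinh(ωT) ⇒ p·(1 − cosh) = x(T) − x₀·cosh − (ẋ₀/ω)·sinh
numerator   = 0.7346 − (0.4227)·3.430832 − (0.5029/3.2000)·3.281860 = -1.231377
denominator = 1 − 3.430832 = -2.430832
p = -1.231377 / -2.430832 = 0.5066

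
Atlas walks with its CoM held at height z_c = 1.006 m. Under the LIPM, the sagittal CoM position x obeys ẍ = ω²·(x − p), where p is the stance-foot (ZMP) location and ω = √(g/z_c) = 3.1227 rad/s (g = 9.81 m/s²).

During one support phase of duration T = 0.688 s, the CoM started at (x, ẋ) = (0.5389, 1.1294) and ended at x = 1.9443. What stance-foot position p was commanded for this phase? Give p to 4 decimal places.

p = 0.5758

ωT = 3.1227·0.688 = 2.148418; cosh(ωT) = 4.343977, sinh(ωT) = 4.227308
x(T) = p + (x₀−p)·cosh(ωT) + (ẋ₀/ω)·sinh(ωT) ⇒ p·(1 − cosh) = x(T) − x₀·cosh − (ẋ₀/ω)·sinh
numerator   = 1.9443 − (0.5389)·4.343977 − (1.1294/3.1227)·4.227308 = -1.925577
denominator = 1 − 4.343977 = -3.343977
p = -1.925577 / -3.343977 = 0.5758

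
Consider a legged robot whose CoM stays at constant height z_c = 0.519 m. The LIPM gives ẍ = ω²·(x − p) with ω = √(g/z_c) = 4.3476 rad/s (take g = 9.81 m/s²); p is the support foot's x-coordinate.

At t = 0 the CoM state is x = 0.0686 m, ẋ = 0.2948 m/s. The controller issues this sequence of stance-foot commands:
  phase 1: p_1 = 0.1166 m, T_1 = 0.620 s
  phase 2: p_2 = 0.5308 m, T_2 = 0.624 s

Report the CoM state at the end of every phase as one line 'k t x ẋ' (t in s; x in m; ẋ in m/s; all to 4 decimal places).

phase 1: p=0.1166, T=0.620, ωT=2.695512, cosh=7.440304, sinh=7.372797; start (x,ẋ)=(0.068600, 0.294800) → end (x,ẋ)=(0.259396, 0.654811)
phase 2: p=0.5308, T=0.624, ωT=2.712902, cosh=7.569652, sinh=7.503308; start (x,ẋ)=(0.259396, 0.654811) → end (x,ẋ)=(-0.393524, -3.896865)

1 0.6200 0.2594 0.6548
2 1.2440 -0.3935 -3.8969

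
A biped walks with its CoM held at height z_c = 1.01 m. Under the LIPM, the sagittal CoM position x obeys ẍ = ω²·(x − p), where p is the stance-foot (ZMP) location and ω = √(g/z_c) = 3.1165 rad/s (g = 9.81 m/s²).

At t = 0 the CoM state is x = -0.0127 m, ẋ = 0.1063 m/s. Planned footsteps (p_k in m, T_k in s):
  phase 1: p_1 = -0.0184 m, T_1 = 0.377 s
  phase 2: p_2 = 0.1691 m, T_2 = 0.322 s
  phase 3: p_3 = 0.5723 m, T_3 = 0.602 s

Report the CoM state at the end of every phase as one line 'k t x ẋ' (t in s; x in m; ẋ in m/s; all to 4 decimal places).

phase 1: p=-0.0184, T=0.377, ωT=1.174921, cosh=1.773365, sinh=1.464521; start (x,ẋ)=(-0.012700, 0.106300) → end (x,ẋ)=(0.041661, 0.214524)
phase 2: p=0.1691, T=0.322, ωT=1.003513, cosh=1.547219, sinh=1.180629; start (x,ẋ)=(0.041661, 0.214524) → end (x,ẋ)=(0.053193, -0.136986)
phase 3: p=0.5723, T=0.602, ωT=1.876133, cosh=3.340696, sinh=3.187515; start (x,ẋ)=(0.053193, -0.136986) → end (x,ẋ)=(-1.301986, -5.614381)

1 0.3770 0.0417 0.2145
2 0.6990 0.0532 -0.1370
3 1.3010 -1.3020 -5.6144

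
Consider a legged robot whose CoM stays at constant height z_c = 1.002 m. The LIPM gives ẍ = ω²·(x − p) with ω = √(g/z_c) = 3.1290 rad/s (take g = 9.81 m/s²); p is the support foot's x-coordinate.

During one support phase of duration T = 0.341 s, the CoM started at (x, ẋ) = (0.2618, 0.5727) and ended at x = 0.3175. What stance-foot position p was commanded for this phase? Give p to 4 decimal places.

p = 0.5478

ωT = 3.1290·0.341 = 1.066989; cosh(ωT) = 1.625329, sinh(ωT) = 1.281286
x(T) = p + (x₀−p)·cosh(ωT) + (ẋ₀/ω)·sinh(ωT) ⇒ p·(1 − cosh) = x(T) − x₀·cosh − (ẋ₀/ω)·sinh
numerator   = 0.3175 − (0.2618)·1.625329 − (0.5727/3.1290)·1.281286 = -0.342524
denominator = 1 − 1.625329 = -0.625329
p = -0.342524 / -0.625329 = 0.5478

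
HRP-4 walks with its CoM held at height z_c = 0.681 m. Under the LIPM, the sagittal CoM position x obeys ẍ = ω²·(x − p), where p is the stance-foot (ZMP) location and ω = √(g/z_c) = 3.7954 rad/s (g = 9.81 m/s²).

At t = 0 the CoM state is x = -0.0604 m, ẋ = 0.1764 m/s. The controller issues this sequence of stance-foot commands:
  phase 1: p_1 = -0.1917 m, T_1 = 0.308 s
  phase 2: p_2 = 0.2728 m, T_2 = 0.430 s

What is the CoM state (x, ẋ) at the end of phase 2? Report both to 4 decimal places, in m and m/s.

x = 0.5054, ẋ = 1.2080

phase 1: p=-0.1917, T=0.308, ωT=1.168983, cosh=1.764700, sinh=1.454018; start (x,ẋ)=(-0.060400, 0.176400) → end (x,ẋ)=(0.107584, 1.035883)
phase 2: p=0.2728, T=0.430, ωT=1.632022, cosh=2.654869, sinh=2.459336; start (x,ẋ)=(0.107584, 1.035883) → end (x,ẋ)=(0.505402, 1.207980)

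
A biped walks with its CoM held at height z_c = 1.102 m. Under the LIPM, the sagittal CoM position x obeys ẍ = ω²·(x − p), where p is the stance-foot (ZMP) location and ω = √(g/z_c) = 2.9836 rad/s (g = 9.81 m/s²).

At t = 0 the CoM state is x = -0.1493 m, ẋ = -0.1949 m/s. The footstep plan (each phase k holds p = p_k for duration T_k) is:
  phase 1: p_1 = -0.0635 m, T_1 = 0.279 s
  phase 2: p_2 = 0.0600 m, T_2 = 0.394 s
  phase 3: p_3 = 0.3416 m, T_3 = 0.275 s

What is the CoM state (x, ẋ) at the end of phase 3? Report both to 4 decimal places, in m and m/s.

phase 1: p=-0.0635, T=0.279, ωT=0.832424, cosh=1.366939, sinh=0.931946; start (x,ẋ)=(-0.149300, -0.194900) → end (x,ẋ)=(-0.241662, -0.504988)
phase 2: p=0.0600, T=0.394, ωT=1.175538, cosh=1.774270, sinh=1.465617; start (x,ẋ)=(-0.241662, -0.504988) → end (x,ẋ)=(-0.723292, -2.215095)
phase 3: p=0.3416, T=0.275, ωT=0.820490, cosh=1.355914, sinh=0.915698; start (x,ẋ)=(-0.723292, -2.215095) → end (x,ẋ)=(-1.782138, -5.912846)

x = -1.7821, ẋ = -5.9128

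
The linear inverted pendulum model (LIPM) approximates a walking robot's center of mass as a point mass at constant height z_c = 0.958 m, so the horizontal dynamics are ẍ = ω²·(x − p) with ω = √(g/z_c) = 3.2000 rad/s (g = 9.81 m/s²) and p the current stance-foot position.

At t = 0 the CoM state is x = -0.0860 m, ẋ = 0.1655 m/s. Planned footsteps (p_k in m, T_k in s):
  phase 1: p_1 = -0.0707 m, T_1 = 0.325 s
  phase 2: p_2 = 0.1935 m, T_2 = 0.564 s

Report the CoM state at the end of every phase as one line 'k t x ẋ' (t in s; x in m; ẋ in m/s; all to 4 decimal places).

1 0.3250 -0.0310 0.2028
2 0.8890 -0.3200 -1.4917

phase 1: p=-0.0707, T=0.325, ωT=1.040000, cosh=1.591336, sinh=1.237881; start (x,ẋ)=(-0.086000, 0.165500) → end (x,ẋ)=(-0.031026, 0.202759)
phase 2: p=0.1935, T=0.564, ωT=1.804800, cosh=3.121631, sinh=2.957124; start (x,ẋ)=(-0.031026, 0.202759) → end (x,ẋ)=(-0.320016, -1.491702)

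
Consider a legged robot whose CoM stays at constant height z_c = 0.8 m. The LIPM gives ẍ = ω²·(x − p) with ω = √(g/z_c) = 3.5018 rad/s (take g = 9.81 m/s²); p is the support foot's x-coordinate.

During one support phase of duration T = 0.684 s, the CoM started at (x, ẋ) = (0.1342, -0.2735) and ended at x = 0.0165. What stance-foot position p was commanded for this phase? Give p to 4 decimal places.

p = 0.0664

ωT = 3.5018·0.684 = 2.395231; cosh(ωT) = 5.530943, sinh(ωT) = 5.439791
x(T) = p + (x₀−p)·cosh(ωT) + (ẋ₀/ω)·sinh(ωT) ⇒ p·(1 − cosh) = x(T) − x₀·cosh − (ẋ₀/ω)·sinh
numerator   = 0.0165 − (0.1342)·5.530943 − (-0.2735/3.5018)·5.439791 = -0.300890
denominator = 1 − 5.530943 = -4.530943
p = -0.300890 / -4.530943 = 0.0664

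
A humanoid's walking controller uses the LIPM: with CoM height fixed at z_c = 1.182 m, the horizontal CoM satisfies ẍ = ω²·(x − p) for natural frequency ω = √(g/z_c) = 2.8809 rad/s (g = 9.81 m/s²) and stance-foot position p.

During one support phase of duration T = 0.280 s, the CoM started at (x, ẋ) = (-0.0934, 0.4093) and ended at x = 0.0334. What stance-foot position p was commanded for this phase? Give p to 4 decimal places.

ωT = 2.8809·0.280 = 0.806652; cosh(ωT) = 1.343372, sinh(ωT) = 0.897022
x(T) = p + (x₀−p)·cosh(ωT) + (ẋ₀/ω)·sinh(ωT) ⇒ p·(1 − cosh) = x(T) − x₀·cosh − (ẋ₀/ω)·sinh
numerator   = 0.0334 − (-0.0934)·1.343372 − (0.4093/2.8809)·0.897022 = 0.031428
denominator = 1 − 1.343372 = -0.343372
p = 0.031428 / -0.343372 = -0.0915

p = -0.0915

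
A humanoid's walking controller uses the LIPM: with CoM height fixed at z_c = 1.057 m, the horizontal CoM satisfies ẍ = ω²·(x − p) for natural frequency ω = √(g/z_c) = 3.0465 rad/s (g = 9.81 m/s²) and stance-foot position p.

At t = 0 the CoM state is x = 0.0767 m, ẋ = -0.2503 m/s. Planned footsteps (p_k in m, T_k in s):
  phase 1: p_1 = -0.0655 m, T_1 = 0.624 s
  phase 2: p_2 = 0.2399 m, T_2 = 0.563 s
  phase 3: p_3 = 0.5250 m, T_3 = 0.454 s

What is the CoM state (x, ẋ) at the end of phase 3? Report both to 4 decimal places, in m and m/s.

phase 1: p=-0.0655, T=0.624, ωT=1.901016, cosh=3.421054, sinh=3.271637; start (x,ẋ)=(0.076700, -0.250300) → end (x,ẋ)=(0.152177, 0.561024)
phase 2: p=0.2399, T=0.563, ωT=1.715179, cosh=2.868802, sinh=2.688871; start (x,ẋ)=(0.152177, 0.561024) → end (x,ẋ)=(0.483404, 0.890867)
phase 3: p=0.5250, T=0.454, ωT=1.383111, cosh=2.119042, sinh=1.868245; start (x,ẋ)=(0.483404, 0.890867) → end (x,ẋ)=(0.983174, 1.651036)

x = 0.9832, ẋ = 1.6510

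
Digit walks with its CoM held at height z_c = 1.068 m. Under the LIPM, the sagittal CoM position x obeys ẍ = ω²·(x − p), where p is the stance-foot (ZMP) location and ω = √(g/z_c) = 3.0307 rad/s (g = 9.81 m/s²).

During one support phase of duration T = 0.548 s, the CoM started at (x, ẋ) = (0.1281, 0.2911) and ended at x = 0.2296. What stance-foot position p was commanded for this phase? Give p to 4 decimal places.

ωT = 3.0307·0.548 = 1.660824; cosh(ωT) = 2.726813, sinh(ωT) = 2.536831
x(T) = p + (x₀−p)·cosh(ωT) + (ẋ₀/ω)·sinh(ωT) ⇒ p·(1 − cosh) = x(T) − x₀·cosh − (ẋ₀/ω)·sinh
numerator   = 0.2296 − (0.1281)·2.726813 − (0.2911/3.0307)·2.536831 = -0.363368
denominator = 1 − 2.726813 = -1.726813
p = -0.363368 / -1.726813 = 0.2104

p = 0.2104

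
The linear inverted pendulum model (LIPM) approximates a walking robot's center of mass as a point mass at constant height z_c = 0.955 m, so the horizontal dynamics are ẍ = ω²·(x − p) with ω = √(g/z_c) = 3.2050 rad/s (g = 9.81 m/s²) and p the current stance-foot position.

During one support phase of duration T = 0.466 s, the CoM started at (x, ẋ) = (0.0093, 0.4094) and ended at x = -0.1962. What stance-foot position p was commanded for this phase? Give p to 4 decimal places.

p = 0.3645

ωT = 3.2050·0.466 = 1.493530; cosh(ωT) = 2.338682, sinh(ωT) = 2.114104
x(T) = p + (x₀−p)·cosh(ωT) + (ẋ₀/ω)·sinh(ωT) ⇒ p·(1 − cosh) = x(T) − x₀·cosh − (ẋ₀/ω)·sinh
numerator   = -0.1962 − (0.0093)·2.338682 − (0.4094/3.2050)·2.114104 = -0.488001
denominator = 1 − 2.338682 = -1.338682
p = -0.488001 / -1.338682 = 0.3645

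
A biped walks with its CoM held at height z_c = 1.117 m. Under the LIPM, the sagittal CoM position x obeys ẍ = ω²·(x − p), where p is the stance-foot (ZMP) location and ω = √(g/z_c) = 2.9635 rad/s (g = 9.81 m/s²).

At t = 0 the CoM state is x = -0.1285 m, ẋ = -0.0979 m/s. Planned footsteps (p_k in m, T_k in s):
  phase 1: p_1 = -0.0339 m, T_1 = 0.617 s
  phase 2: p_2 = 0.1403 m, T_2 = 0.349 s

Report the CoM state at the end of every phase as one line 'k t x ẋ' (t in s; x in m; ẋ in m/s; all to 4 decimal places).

1 0.6170 -0.4361 -1.1625
2 0.9660 -1.2548 -3.9406

phase 1: p=-0.0339, T=0.617, ωT=1.828479, cosh=3.192536, sinh=3.031879; start (x,ẋ)=(-0.128500, -0.097900) → end (x,ẋ)=(-0.436073, -1.162528)
phase 2: p=0.1403, T=0.349, ωT=1.034261, cosh=1.584258, sinh=1.228770; start (x,ẋ)=(-0.436073, -1.162528) → end (x,ẋ)=(-1.254848, -3.940582)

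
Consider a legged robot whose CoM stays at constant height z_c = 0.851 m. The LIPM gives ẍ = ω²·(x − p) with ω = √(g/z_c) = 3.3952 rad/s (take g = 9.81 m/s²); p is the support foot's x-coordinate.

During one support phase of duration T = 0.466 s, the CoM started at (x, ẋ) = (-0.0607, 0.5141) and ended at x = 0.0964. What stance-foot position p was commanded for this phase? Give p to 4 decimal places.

ωT = 3.3952·0.466 = 1.582163; cosh(ωT) = 2.535500, sinh(ωT) = 2.329970
x(T) = p + (x₀−p)·cosh(ωT) + (ẋ₀/ω)·sinh(ωT) ⇒ p·(1 − cosh) = x(T) − x₀·cosh − (ẋ₀/ω)·sinh
numerator   = 0.0964 − (-0.0607)·2.535500 − (0.5141/3.3952)·2.329970 = -0.102498
denominator = 1 − 2.535500 = -1.535500
p = -0.102498 / -1.535500 = 0.0668

p = 0.0668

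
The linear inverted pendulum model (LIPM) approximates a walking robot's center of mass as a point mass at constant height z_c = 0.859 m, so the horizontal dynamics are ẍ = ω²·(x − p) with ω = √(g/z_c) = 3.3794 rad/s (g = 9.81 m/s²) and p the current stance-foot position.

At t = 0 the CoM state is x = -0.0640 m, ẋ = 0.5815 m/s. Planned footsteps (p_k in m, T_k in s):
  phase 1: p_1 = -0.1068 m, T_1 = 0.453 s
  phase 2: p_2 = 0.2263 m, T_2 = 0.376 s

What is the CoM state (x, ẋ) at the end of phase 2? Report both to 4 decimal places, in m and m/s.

x = 1.3516, ẋ = 4.1454

phase 1: p=-0.1068, T=0.453, ωT=1.530868, cosh=2.419268, sinh=2.202920; start (x,ẋ)=(-0.064000, 0.581500) → end (x,ẋ)=(0.375805, 1.725431)
phase 2: p=0.2263, T=0.376, ωT=1.270654, cosh=1.921916, sinh=1.641268; start (x,ẋ)=(0.375805, 1.725431) → end (x,ẋ)=(1.351624, 4.145365)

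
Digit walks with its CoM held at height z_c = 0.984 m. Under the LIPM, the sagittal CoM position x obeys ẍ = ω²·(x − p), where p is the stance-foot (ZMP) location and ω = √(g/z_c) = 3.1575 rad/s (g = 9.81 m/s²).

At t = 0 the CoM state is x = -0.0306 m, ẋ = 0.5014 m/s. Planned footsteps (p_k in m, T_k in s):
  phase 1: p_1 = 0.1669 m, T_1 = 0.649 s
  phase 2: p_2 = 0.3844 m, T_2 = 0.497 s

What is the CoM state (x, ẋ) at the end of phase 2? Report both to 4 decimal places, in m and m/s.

x = -0.8868, ẋ = -3.8407

phase 1: p=0.1669, T=0.649, ωT=2.049218, cosh=3.945330, sinh=3.816495; start (x,ẋ)=(-0.030600, 0.501400) → end (x,ẋ)=(-0.006257, -0.401801)
phase 2: p=0.3844, T=0.497, ωT=1.569278, cosh=2.505686, sinh=2.297491; start (x,ẋ)=(-0.006257, -0.401801) → end (x,ẋ)=(-0.886826, -3.840739)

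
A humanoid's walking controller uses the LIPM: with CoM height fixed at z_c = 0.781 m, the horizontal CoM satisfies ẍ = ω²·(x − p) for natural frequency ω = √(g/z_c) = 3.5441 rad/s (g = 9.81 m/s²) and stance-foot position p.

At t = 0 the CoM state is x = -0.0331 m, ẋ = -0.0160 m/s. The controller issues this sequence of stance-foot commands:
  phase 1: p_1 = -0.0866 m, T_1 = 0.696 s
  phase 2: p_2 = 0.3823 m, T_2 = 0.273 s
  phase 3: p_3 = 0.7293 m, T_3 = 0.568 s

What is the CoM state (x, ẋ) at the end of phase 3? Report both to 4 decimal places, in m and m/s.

x = 0.4624, ẋ = -0.6982

phase 1: p=-0.0866, T=0.696, ωT=2.466694, cosh=5.934143, sinh=5.849278; start (x,ẋ)=(-0.033100, -0.016000) → end (x,ẋ)=(0.204470, 1.014132)
phase 2: p=0.3823, T=0.273, ωT=0.967539, cosh=1.505739, sinh=1.125722; start (x,ẋ)=(0.204470, 1.014132) → end (x,ẋ)=(0.436656, 0.817534)
phase 3: p=0.7293, T=0.568, ωT=2.013049, cosh=3.809844, sinh=3.676263; start (x,ẋ)=(0.436656, 0.817534) → end (x,ẋ)=(0.462391, -0.698202)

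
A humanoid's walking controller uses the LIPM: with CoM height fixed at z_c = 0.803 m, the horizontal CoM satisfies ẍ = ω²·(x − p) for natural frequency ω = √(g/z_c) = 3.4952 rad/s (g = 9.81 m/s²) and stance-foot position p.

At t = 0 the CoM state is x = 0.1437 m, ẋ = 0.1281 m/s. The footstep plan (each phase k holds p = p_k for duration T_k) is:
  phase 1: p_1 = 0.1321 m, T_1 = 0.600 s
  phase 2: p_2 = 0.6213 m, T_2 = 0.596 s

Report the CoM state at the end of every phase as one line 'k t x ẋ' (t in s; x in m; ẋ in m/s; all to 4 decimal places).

phase 1: p=0.1321, T=0.600, ωT=2.097120, cosh=4.132747, sinh=4.009938; start (x,ẋ)=(0.143700, 0.128100) → end (x,ẋ)=(0.327005, 0.691985)
phase 2: p=0.6213, T=0.596, ωT=2.083139, cosh=4.077087, sinh=3.952549; start (x,ẋ)=(0.327005, 0.691985) → end (x,ẋ)=(0.203966, -1.244384)

1 0.6000 0.3270 0.6920
2 1.1960 0.2040 -1.2444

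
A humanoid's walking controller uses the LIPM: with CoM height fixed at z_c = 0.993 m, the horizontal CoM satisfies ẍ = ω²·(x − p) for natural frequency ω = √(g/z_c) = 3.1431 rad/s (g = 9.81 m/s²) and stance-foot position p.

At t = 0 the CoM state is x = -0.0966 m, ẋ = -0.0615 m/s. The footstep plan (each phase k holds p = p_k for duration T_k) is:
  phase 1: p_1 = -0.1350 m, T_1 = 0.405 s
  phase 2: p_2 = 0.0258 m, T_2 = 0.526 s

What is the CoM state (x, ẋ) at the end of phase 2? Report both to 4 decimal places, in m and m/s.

phase 1: p=-0.1350, T=0.405, ωT=1.272956, cosh=1.925698, sinh=1.645695; start (x,ẋ)=(-0.096600, -0.061500) → end (x,ẋ)=(-0.093254, 0.080197)
phase 2: p=0.0258, T=0.526, ωT=1.653271, cosh=2.707730, sinh=2.516307; start (x,ẋ)=(-0.093254, 0.080197) → end (x,ẋ)=(-0.232362, -0.724447)

x = -0.2324, ẋ = -0.7244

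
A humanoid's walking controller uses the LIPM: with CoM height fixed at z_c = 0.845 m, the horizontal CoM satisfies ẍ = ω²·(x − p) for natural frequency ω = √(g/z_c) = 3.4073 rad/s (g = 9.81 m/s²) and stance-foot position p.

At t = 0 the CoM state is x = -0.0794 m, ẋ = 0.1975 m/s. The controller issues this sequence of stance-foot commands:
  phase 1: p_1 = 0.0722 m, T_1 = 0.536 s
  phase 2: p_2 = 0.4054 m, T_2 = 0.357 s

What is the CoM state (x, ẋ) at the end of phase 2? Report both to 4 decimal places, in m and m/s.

x = -1.1927, ẋ = -5.0746

phase 1: p=0.0722, T=0.536, ωT=1.826313, cosh=3.185975, sinh=3.024969; start (x,ẋ)=(-0.079400, 0.197500) → end (x,ẋ)=(-0.235455, -0.933307)
phase 2: p=0.4054, T=0.357, ωT=1.216406, cosh=1.835665, sinh=1.539372; start (x,ẋ)=(-0.235455, -0.933307) → end (x,ẋ)=(-1.192651, -5.074590)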